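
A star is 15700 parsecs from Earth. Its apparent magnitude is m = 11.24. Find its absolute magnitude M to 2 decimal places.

5 log₁₀(d/10 pc) = 5 log₁₀(15700) − 5 = 15.979
M = m − 5 log₁₀(d/10) = 11.24 − 15.979 = -4.739

M ≈ -4.74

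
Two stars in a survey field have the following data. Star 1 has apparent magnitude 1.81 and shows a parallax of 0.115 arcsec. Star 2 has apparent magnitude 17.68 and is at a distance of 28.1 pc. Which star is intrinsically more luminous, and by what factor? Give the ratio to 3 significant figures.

Star 1 is more luminous, by a factor of 213000.

Star 1: d = 1/p = 1/0.115″ = 8.696 pc
Star 1: M = m − 5 log₁₀ d + 5 = 1.81 − 5·0.9393 + 5 = 2.113
Star 2: M = m − 5 log₁₀ d + 5 = 17.68 − 5·1.4487 + 5 = 15.436
ΔM = M_1 − M_2 = 2.113 − (15.436) = -13.323; smaller M is more luminous → Star 1.
L ratio = 10^(0.4 |ΔM|) = 10^5.329 = 213400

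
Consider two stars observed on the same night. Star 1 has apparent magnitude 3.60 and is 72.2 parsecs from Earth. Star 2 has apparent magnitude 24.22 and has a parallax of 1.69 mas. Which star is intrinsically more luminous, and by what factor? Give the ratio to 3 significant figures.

Star 1 is more luminous, by a factor of 2.64×10^6.

Star 1: M = m − 5 log₁₀ d + 5 = 3.60 − 5·1.8585 + 5 = -0.693
Star 2: p = 1.69 mas = 1.69×10^-3″ → d = 1/p = 591.7 pc
Star 2: M = m − 5 log₁₀ d + 5 = 24.22 − 5·2.7721 + 5 = 15.359
ΔM = M_1 − M_2 = -0.693 − (15.359) = -16.052; smaller M is more luminous → Star 1.
L ratio = 10^(0.4 |ΔM|) = 10^6.421 = 2.635×10^6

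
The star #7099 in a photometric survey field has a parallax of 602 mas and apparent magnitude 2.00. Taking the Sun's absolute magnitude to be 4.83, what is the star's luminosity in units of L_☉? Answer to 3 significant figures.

L/L_☉ ≈ 0.374

d = 1/p = 1000/602 mas = 1.661 pc
M = m − 5 log₁₀ d + 5 = 2.00 − 5·0.2204 + 5 = 5.898
M − M_☉ = 5.898 − 4.83 = 1.068
L/L_☉ = 10^(−0.4 × 1.068) = 0.3739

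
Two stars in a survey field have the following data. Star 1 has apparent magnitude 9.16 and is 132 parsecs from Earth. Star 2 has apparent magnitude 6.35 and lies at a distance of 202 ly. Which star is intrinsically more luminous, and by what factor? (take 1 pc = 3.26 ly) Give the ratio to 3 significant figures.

Star 2 is more luminous, by a factor of 2.93.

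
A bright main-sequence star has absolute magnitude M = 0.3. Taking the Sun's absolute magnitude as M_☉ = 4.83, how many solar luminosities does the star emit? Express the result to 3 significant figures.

M − M_☉ = 0.3 − 4.83 = -4.530
L/L_☉ = 10^(−0.4 (M − M_☉)) = 10^1.812 = 64.86

L/L_☉ ≈ 64.9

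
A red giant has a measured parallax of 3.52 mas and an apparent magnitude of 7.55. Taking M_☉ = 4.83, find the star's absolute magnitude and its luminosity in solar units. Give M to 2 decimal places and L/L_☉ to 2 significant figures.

M ≈ 0.28; L/L_☉ ≈ 66

d = 1/p = 1000/3.52 mas = 284.1 pc
M = m − 5 log₁₀ d + 5 = 7.55 − 5·2.4535 + 5 = 0.283
M − M_☉ = 0.283 − 4.83 = -4.547
L/L_☉ = 10^(−0.4 × -4.547) = 65.90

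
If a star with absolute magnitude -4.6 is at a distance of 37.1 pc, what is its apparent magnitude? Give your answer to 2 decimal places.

m ≈ -1.75

m = M + 5 log₁₀ d − 5 = -4.6 + 5·1.5694 − 5 = -1.753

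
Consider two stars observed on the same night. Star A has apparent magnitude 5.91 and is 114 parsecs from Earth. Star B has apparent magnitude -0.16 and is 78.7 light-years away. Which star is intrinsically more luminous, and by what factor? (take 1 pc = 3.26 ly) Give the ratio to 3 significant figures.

Star A: M = m − 5 log₁₀ d + 5 = 5.91 − 5·2.0569 + 5 = 0.625
Star B: d = 78.7 ly / 3.26 = 24.14 pc
Star B: M = m − 5 log₁₀ d + 5 = -0.16 − 5·1.3828 + 5 = -2.074
ΔM = M_A − M_B = 0.625 − (-2.074) = 2.699; smaller M is more luminous → Star B.
L ratio = 10^(0.4 |ΔM|) = 10^1.080 = 12.01

Star B is more luminous, by a factor of 12.0.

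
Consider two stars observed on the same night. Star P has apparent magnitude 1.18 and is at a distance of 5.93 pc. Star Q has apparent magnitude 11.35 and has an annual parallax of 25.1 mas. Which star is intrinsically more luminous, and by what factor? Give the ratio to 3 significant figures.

Star P is more luminous, by a factor of 259.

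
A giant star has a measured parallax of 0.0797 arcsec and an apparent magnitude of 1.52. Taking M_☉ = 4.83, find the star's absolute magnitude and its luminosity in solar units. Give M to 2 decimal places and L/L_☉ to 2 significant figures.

d = 1/p = 1/0.0797″ = 12.55 pc
M = m − 5 log₁₀ d + 5 = 1.52 − 5·1.0985 + 5 = 1.027
M − M_☉ = 1.027 − 4.83 = -3.803
L/L_☉ = 10^(−0.4 × -3.803) = 33.20

M ≈ 1.03; L/L_☉ ≈ 33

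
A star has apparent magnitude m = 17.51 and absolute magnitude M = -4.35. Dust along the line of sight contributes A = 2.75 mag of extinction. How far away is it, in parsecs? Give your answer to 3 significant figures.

m − M = 5 log₁₀(d/10 pc) + A  ⇒  17.51 − (-4.35) − 2.75 = 5 log₁₀(d/10)
19.110 = 5 log₁₀(d/10)
log₁₀ d = (m − M − A)/5 + 1 = 4.8220
d = 10^4.8220 = 66370 pc

d ≈ 66400 pc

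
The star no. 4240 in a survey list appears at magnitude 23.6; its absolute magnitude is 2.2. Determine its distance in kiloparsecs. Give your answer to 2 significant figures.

μ = m − M = 21.400
m − M = 5 log₁₀ d − 5
log₁₀ d = (m − M)/5 + 1 = 5.2800
d = 10^5.2800 = 190500 pc
= 190.5 kpc

d ≈ 190 kpc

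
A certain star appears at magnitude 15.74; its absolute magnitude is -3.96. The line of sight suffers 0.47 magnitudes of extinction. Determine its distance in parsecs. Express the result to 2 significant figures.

m − M = 5 log₁₀(d/10 pc) + A  ⇒  15.74 − (-3.96) − 0.47 = 5 log₁₀(d/10)
19.230 = 5 log₁₀(d/10)
log₁₀ d = (m − M − A)/5 + 1 = 4.8460
d = 10^4.8460 = 70150 pc

d ≈ 70000 pc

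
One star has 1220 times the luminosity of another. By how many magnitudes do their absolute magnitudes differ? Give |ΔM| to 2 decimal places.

Pogson: ΔM = −2.5 log₁₀(ratio) = −2.5 log₁₀(1220) = −2.5 × 3.0864 = -7.716

|ΔM| ≈ 7.72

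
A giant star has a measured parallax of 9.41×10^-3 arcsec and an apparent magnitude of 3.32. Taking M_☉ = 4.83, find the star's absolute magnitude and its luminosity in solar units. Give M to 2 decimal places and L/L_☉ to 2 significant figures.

M ≈ -1.81; L/L_☉ ≈ 450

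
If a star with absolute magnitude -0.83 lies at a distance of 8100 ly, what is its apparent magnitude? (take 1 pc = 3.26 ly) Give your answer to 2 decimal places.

d = 8100 ly / 3.26 = 2485 pc
m = M + 5 log₁₀ d − 5 = -0.83 + 5·3.3953 − 5 = 11.146

m ≈ 11.15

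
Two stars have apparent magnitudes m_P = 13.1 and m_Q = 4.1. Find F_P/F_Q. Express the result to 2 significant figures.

Δm = 13.1 − (4.1) = 9.0
Flux ratio = 10^(−0.4 Δm) = 10^(−0.4 × 9.0) = 10^-3.600 = 2.512×10^-4

F_P/F_Q ≈ 2.5×10^-4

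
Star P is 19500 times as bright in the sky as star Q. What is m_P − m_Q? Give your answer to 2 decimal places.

Pogson: Δm = −2.5 log₁₀(ratio) = −2.5 log₁₀(19500) = −2.5 × 4.2900 = -10.725
Star P is brighter, so it has the smaller magnitude: the difference is negative.

m_P − m_Q ≈ -10.73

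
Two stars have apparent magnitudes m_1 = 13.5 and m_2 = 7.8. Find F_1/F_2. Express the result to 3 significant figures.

Magnitude difference = 5.7
Flux ratio = 10^(−0.4 Δm) = 10^(−0.4 × 5.7) = 10^-2.280 = 5.248×10^-3

F_1/F_2 ≈ 5.25×10^-3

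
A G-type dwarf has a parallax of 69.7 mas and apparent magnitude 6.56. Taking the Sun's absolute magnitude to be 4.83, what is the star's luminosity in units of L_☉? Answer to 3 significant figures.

d = 1/p = 1000/69.7 mas = 14.35 pc
M = m − 5 log₁₀ d + 5 = 6.56 − 5·1.1568 + 5 = 5.776
M − M_☉ = 5.776 − 4.83 = 0.946
L/L_☉ = 10^(−0.4 × 0.946) = 0.4183

L/L_☉ ≈ 0.418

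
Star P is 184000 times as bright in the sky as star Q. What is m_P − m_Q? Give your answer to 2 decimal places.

m_P − m_Q ≈ -13.16

Pogson: Δm = −2.5 log₁₀(ratio) = −2.5 log₁₀(184000) = −2.5 × 5.2648 = -13.162
Star P is brighter, so it has the smaller magnitude: the difference is negative.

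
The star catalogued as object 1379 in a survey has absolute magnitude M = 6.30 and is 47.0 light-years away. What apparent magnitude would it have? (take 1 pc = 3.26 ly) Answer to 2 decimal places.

d = 47.0 ly / 3.26 = 14.42 pc
m = M + 5 log₁₀ d − 5 = 6.30 + 5·1.1589 − 5 = 7.094

m ≈ 7.09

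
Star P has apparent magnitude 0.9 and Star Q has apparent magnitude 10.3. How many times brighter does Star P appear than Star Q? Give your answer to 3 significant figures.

5750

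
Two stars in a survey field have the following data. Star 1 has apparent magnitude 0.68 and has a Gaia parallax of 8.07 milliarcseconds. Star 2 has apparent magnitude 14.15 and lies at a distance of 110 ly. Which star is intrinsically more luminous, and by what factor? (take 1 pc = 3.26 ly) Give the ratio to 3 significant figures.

Star 1 is more luminous, by a factor of 3.30×10^6.

Star 1: p = 8.07 mas = 8.07×10^-3″ → d = 1/p = 123.9 pc
Star 1: M = m − 5 log₁₀ d + 5 = 0.68 − 5·2.0931 + 5 = -4.786
Star 2: d = 110 ly / 3.26 = 33.74 pc
Star 2: M = m − 5 log₁₀ d + 5 = 14.15 − 5·1.5282 + 5 = 11.509
ΔM = M_1 − M_2 = -4.786 − (11.509) = -16.295; smaller M is more luminous → Star 1.
L ratio = 10^(0.4 |ΔM|) = 10^6.518 = 3.295×10^6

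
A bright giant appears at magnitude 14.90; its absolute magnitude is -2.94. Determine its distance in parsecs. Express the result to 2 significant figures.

d ≈ 37000 pc

μ = m − M = 17.840
m − M = 5 log₁₀ d − 5
log₁₀ d = (m − M)/5 + 1 = 4.5680
d = 10^4.5680 = 36980 pc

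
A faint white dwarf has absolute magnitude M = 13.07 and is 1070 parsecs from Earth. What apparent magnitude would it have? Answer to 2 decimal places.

m = M + 5 log₁₀ d − 5 = 13.07 + 5·3.0294 − 5 = 23.217

m ≈ 23.22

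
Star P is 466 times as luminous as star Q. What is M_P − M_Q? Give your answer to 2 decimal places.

M_P − M_Q ≈ -6.67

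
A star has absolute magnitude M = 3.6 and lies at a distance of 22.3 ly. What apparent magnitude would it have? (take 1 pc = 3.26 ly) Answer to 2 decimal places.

d = 22.3 ly / 3.26 = 6.840 pc
m = M + 5 log₁₀ d − 5 = 3.6 + 5·0.8351 − 5 = 2.775

m ≈ 2.78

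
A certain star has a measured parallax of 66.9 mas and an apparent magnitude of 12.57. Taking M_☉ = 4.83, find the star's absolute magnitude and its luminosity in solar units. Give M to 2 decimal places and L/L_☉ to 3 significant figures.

M ≈ 11.70; L/L_☉ ≈ 1.79×10^-3

d = 1/p = 1000/66.9 mas = 14.95 pc
M = m − 5 log₁₀ d + 5 = 12.57 − 5·1.1746 + 5 = 11.697
M − M_☉ = 11.697 − 4.83 = 6.867
L/L_☉ = 10^(−0.4 × 6.867) = 1.791×10^-3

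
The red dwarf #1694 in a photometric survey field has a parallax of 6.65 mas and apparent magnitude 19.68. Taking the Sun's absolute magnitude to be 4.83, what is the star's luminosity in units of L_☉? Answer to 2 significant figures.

L/L_☉ ≈ 2.6×10^-4

d = 1/p = 1000/6.65 mas = 150.4 pc
M = m − 5 log₁₀ d + 5 = 19.68 − 5·2.1772 + 5 = 13.794
M − M_☉ = 13.794 − 4.83 = 8.964
L/L_☉ = 10^(−0.4 × 8.964) = 2.596×10^-4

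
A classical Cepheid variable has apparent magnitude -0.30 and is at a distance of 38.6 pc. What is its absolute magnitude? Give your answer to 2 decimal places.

5 log₁₀(d/10 pc) = 5 log₁₀(38.60) − 5 = 2.933
M = m − 5 log₁₀(d/10) = -0.30 − 2.933 = -3.233

M ≈ -3.23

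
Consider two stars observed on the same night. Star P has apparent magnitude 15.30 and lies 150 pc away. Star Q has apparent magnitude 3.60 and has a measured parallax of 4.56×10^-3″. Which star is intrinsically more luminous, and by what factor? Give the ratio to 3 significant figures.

Star P: M = m − 5 log₁₀ d + 5 = 15.30 − 5·2.1761 + 5 = 9.420
Star Q: d = 1/p = 1/4.56×10^-3″ = 219.3 pc
Star Q: M = m − 5 log₁₀ d + 5 = 3.60 − 5·2.3410 + 5 = -3.105
ΔM = M_P − M_Q = 9.420 − (-3.105) = 12.525; smaller M is more luminous → Star Q.
L ratio = 10^(0.4 |ΔM|) = 10^5.010 = 102300

Star Q is more luminous, by a factor of 102000.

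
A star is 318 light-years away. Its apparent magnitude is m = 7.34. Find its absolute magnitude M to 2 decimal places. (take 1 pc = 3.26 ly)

d = 318 ly / 3.26 = 97.55 pc
5 log₁₀(d/10 pc) = 5 log₁₀(97.55) − 5 = 4.946
M = m − 5 log₁₀(d/10) = 7.34 − 4.946 = 2.394

M ≈ 2.39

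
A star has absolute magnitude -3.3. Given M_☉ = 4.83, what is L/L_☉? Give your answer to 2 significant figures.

M − M_☉ = -3.3 − 4.83 = -8.130
L/L_☉ = 10^(−0.4 (M − M_☉)) = 10^3.252 = 1786

L/L_☉ ≈ 1800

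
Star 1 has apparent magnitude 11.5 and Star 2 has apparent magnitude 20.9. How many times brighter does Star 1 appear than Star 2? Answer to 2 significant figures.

5800

Magnitude difference = -9.4
Flux ratio = 10^(−0.4 Δm) = 10^(−0.4 × -9.4) = 10^3.760 = 5754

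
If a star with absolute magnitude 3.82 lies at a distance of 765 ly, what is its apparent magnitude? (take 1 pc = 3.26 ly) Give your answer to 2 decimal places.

d = 765 ly / 3.26 = 234.7 pc
m = M + 5 log₁₀ d − 5 = 3.82 + 5·2.3704 − 5 = 10.672

m ≈ 10.67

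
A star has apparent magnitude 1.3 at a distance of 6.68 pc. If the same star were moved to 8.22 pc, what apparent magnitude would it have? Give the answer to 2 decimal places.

m ≈ 1.75

Flux ∝ 1/d², so Δm = 5 log₁₀(d₂/d₁) = 5 log₁₀(8.22/6.68) = 0.450
m₂ = m₁ + Δm = 1.3 + (0.450) = 1.750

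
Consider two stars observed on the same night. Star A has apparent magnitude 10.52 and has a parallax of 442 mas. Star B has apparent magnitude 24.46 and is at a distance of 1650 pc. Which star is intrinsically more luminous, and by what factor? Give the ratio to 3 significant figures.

Star A: p = 442 mas = 0.442″ → d = 1/p = 2.262 pc
Star A: M = m − 5 log₁₀ d + 5 = 10.52 − 5·0.3546 + 5 = 13.747
Star B: M = m − 5 log₁₀ d + 5 = 24.46 − 5·3.2175 + 5 = 13.373
ΔM = M_A − M_B = 13.747 − (13.373) = 0.375; smaller M is more luminous → Star B.
L ratio = 10^(0.4 |ΔM|) = 10^0.150 = 1.412

Star B is more luminous, by a factor of 1.41.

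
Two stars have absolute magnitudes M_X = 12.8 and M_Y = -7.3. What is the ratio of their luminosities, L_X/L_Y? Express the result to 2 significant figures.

L_X/L_Y ≈ 9.1×10^-9

ΔM = M_X − M_Y = 20.1
L_X/L_Y = 10^(−0.4 ΔM) = 10^-8.040 = 9.120×10^-9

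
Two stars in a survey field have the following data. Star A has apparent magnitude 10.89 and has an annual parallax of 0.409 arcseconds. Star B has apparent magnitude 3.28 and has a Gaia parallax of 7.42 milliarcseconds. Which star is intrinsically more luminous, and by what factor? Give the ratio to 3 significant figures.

Star B is more luminous, by a factor of 3.36×10^6.

Star A: d = 1/p = 1/0.409″ = 2.445 pc
Star A: M = m − 5 log₁₀ d + 5 = 10.89 − 5·0.3883 + 5 = 13.949
Star B: p = 7.42 mas = 7.42×10^-3″ → d = 1/p = 134.8 pc
Star B: M = m − 5 log₁₀ d + 5 = 3.28 − 5·2.1296 + 5 = -2.368
ΔM = M_A − M_B = 13.949 − (-2.368) = 16.317; smaller M is more luminous → Star B.
L ratio = 10^(0.4 |ΔM|) = 10^6.527 = 3.362×10^6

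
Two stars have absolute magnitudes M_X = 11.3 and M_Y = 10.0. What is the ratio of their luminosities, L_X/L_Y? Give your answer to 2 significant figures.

ΔM = M_X − M_Y = 1.3
L_X/L_Y = 10^(−0.4 ΔM) = 10^-0.520 = 0.3020

L_X/L_Y ≈ 0.30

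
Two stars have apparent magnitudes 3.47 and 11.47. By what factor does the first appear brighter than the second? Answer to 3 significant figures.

Δm = 3.47 − (11.47) = -8.00
Flux ratio = 10^(−0.4 Δm) = 10^(−0.4 × -8.00) = 10^3.200 = 1585

1580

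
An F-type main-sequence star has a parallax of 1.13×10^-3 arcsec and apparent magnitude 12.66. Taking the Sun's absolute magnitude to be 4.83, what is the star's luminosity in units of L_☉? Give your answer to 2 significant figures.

d = 1/p = 1/1.13×10^-3″ = 885.0 pc
M = m − 5 log₁₀ d + 5 = 12.66 − 5·2.9469 + 5 = 2.925
M − M_☉ = 2.925 − 4.83 = -1.905
L/L_☉ = 10^(−0.4 × -1.905) = 5.779

L/L_☉ ≈ 5.8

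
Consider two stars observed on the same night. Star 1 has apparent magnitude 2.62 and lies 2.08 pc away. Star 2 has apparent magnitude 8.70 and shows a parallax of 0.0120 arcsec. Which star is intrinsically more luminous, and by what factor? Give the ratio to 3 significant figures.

Star 1: M = m − 5 log₁₀ d + 5 = 2.62 − 5·0.3181 + 5 = 6.030
Star 2: d = 1/p = 1/0.0120″ = 83.33 pc
Star 2: M = m − 5 log₁₀ d + 5 = 8.70 − 5·1.9208 + 5 = 4.096
ΔM = M_1 − M_2 = 6.030 − (4.096) = 1.934; smaller M is more luminous → Star 2.
L ratio = 10^(0.4 |ΔM|) = 10^0.774 = 5.936

Star 2 is more luminous, by a factor of 5.94.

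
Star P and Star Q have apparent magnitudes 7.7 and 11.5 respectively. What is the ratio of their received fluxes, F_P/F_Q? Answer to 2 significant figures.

Magnitude difference = -3.8
Flux ratio = 10^(−0.4 Δm) = 10^(−0.4 × -3.8) = 10^1.520 = 33.11

F_P/F_Q ≈ 33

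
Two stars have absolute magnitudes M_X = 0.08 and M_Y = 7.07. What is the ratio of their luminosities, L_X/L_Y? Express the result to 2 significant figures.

L_X/L_Y ≈ 630

ΔM = M_X − M_Y = -6.99
L_X/L_Y = 10^(−0.4 ΔM) = 10^2.796 = 625.2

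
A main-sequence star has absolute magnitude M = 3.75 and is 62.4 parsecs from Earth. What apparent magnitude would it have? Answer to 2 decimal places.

m = M + 5 log₁₀ d − 5 = 3.75 + 5·1.7952 − 5 = 7.726

m ≈ 7.73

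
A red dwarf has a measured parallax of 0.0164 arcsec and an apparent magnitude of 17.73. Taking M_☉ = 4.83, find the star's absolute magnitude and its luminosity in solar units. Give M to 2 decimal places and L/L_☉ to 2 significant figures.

d = 1/p = 1/0.0164″ = 60.98 pc
M = m − 5 log₁₀ d + 5 = 17.73 − 5·1.7852 + 5 = 13.804
M − M_☉ = 13.804 − 4.83 = 8.974
L/L_☉ = 10^(−0.4 × 8.974) = 2.572×10^-4

M ≈ 13.80; L/L_☉ ≈ 2.6×10^-4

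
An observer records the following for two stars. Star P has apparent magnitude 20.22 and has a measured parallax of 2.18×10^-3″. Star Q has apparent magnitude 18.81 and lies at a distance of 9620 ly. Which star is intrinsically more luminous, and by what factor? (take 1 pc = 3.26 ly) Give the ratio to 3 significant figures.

Star P: d = 1/p = 1/2.18×10^-3″ = 458.7 pc
Star P: M = m − 5 log₁₀ d + 5 = 20.22 − 5·2.6615 + 5 = 11.912
Star Q: d = 9620 ly / 3.26 = 2951 pc
Star Q: M = m − 5 log₁₀ d + 5 = 18.81 − 5·3.4700 + 5 = 6.460
ΔM = M_P − M_Q = 11.912 − (6.460) = 5.452; smaller M is more luminous → Star Q.
L ratio = 10^(0.4 |ΔM|) = 10^2.181 = 151.6

Star Q is more luminous, by a factor of 152.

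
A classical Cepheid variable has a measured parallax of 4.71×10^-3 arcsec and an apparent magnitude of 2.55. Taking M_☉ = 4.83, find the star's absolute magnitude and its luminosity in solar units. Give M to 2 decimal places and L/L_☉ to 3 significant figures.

d = 1/p = 1/4.71×10^-3″ = 212.3 pc
M = m − 5 log₁₀ d + 5 = 2.55 − 5·2.3270 + 5 = -4.085
M − M_☉ = -4.085 − 4.83 = -8.915
L/L_☉ = 10^(−0.4 × -8.915) = 3681

M ≈ -4.08; L/L_☉ ≈ 3680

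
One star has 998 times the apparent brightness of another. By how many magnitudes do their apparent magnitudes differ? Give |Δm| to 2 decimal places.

|Δm| ≈ 7.50

Pogson: Δm = −2.5 log₁₀(ratio) = −2.5 log₁₀(998) = −2.5 × 2.9991 = -7.498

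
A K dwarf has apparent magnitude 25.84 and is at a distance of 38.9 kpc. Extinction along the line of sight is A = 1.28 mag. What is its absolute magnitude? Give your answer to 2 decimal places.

d = 38.9 kpc = 38900 pc
5 log₁₀(d/10 pc) = 5 log₁₀(38900) − 5 = 17.950
M = m − 5 log₁₀(d/10) − A = 25.84 − 17.950 − 1.28 = 6.610

M ≈ 6.61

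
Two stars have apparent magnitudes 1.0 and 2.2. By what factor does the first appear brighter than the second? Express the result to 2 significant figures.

3.0

Δm = 1.0 − (2.2) = -1.2
Flux ratio = 10^(−0.4 Δm) = 10^(−0.4 × -1.2) = 10^0.480 = 3.020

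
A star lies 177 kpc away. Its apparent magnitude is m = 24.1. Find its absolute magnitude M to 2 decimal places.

M ≈ 2.86

d = 177 kpc = 177000 pc
5 log₁₀(d/10 pc) = 5 log₁₀(177000) − 5 = 21.240
M = m − 5 log₁₀(d/10) = 24.1 − 21.240 = 2.860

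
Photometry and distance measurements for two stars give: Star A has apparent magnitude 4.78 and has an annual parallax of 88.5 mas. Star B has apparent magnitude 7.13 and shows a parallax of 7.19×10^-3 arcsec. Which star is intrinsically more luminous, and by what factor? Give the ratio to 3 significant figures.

Star A: p = 88.5 mas = 0.0885″ → d = 1/p = 11.30 pc
Star A: M = m − 5 log₁₀ d + 5 = 4.78 − 5·1.0531 + 5 = 4.515
Star B: d = 1/p = 1/7.19×10^-3″ = 139.1 pc
Star B: M = m − 5 log₁₀ d + 5 = 7.13 − 5·2.1433 + 5 = 1.414
ΔM = M_A − M_B = 4.515 − (1.414) = 3.101; smaller M is more luminous → Star B.
L ratio = 10^(0.4 |ΔM|) = 10^1.240 = 17.40

Star B is more luminous, by a factor of 17.4.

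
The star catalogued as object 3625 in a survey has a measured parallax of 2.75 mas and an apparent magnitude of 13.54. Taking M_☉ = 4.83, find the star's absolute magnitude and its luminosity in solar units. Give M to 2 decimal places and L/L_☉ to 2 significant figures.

d = 1/p = 1000/2.75 mas = 363.6 pc
M = m − 5 log₁₀ d + 5 = 13.54 − 5·2.5607 + 5 = 5.737
M − M_☉ = 5.737 − 4.83 = 0.907
L/L_☉ = 10^(−0.4 × 0.907) = 0.4338

M ≈ 5.74; L/L_☉ ≈ 0.43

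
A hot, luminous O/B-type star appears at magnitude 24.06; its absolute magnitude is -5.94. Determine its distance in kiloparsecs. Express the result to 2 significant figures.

μ = m − M = 30.000
m − M = 5 log₁₀ d − 5
log₁₀ d = (m − M)/5 + 1 = 7.0000
d = 10^7.0000 = 1.000×10^7 pc
= 10000 kpc

d ≈ 10000 kpc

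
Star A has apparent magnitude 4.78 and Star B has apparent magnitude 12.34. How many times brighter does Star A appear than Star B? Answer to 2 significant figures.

Magnitude difference = -7.56
Flux ratio = 10^(−0.4 Δm) = 10^(−0.4 × -7.56) = 10^3.024 = 1057

1100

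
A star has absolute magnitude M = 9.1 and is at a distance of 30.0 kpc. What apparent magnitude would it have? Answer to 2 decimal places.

d = 30.0 kpc = 30000 pc
m = M + 5 log₁₀ d − 5 = 9.1 + 5·4.4771 − 5 = 26.486

m ≈ 26.49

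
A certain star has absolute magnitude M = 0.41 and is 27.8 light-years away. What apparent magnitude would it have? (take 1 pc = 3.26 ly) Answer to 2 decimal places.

m ≈ 0.06

d = 27.8 ly / 3.26 = 8.528 pc
m = M + 5 log₁₀ d − 5 = 0.41 + 5·0.9308 − 5 = 0.064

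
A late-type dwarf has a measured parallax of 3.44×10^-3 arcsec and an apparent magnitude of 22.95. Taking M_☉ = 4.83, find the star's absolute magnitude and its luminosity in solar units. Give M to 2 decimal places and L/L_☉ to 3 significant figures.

d = 1/p = 1/3.44×10^-3″ = 290.7 pc
M = m − 5 log₁₀ d + 5 = 22.95 − 5·2.4634 + 5 = 15.633
M − M_☉ = 15.633 − 4.83 = 10.803
L/L_☉ = 10^(−0.4 × 10.803) = 4.774×10^-5

M ≈ 15.63; L/L_☉ ≈ 4.77×10^-5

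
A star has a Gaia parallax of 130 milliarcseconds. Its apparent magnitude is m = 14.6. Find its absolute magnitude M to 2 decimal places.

p = 130 mas = 0.130″ → d = 1/p = 7.692 pc
5 log₁₀(d/10 pc) = 5 log₁₀(7.692) − 5 = -0.570
M = m − 5 log₁₀(d/10) = 14.6 + 0.570 = 15.170

M ≈ 15.17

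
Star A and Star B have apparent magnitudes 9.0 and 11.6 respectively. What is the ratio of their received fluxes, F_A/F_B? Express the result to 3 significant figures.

Δm = 9.0 − (11.6) = -2.6
Flux ratio = 10^(−0.4 Δm) = 10^(−0.4 × -2.6) = 10^1.040 = 10.96

F_A/F_B ≈ 11.0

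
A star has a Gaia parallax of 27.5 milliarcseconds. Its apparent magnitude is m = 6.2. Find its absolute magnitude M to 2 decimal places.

p = 27.5 mas = 0.0275″ → d = 1/p = 36.36 pc
5 log₁₀(d/10 pc) = 5 log₁₀(36.36) − 5 = 2.803
M = m − 5 log₁₀(d/10) = 6.2 − 2.803 = 3.397

M ≈ 3.40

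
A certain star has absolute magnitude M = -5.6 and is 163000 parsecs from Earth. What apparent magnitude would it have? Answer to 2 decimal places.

m ≈ 15.46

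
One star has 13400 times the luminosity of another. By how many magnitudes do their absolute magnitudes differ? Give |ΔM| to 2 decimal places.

Pogson: ΔM = −2.5 log₁₀(ratio) = −2.5 log₁₀(13400) = −2.5 × 4.1271 = -10.318

|ΔM| ≈ 10.32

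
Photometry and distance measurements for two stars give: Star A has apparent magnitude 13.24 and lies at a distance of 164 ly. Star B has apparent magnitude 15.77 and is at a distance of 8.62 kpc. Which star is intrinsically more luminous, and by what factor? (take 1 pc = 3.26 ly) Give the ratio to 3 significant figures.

Star A: d = 164 ly / 3.26 = 50.31 pc
Star A: M = m − 5 log₁₀ d + 5 = 13.24 − 5·1.7016 + 5 = 9.732
Star B: d = 8.62 kpc = 8620 pc
Star B: M = m − 5 log₁₀ d + 5 = 15.77 − 5·3.9355 + 5 = 1.092
ΔM = M_A − M_B = 9.732 − (1.092) = 8.639; smaller M is more luminous → Star B.
L ratio = 10^(0.4 |ΔM|) = 10^3.456 = 2856

Star B is more luminous, by a factor of 2860.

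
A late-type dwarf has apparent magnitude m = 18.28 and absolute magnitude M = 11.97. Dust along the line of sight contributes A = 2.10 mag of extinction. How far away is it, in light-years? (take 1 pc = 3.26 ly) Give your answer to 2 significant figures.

d ≈ 230 ly

m − M = 5 log₁₀(d/10 pc) + A  ⇒  18.28 − (11.97) − 2.10 = 5 log₁₀(d/10)
4.210 = 5 log₁₀(d/10)
log₁₀ d = (m − M − A)/5 + 1 = 1.8420
d = 10^1.8420 = 69.50 pc
= 226.6 ly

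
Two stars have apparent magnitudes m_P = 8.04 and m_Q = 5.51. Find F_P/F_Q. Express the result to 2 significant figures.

Δm = 8.04 − (5.51) = 2.53
Flux ratio = 10^(−0.4 Δm) = 10^(−0.4 × 2.53) = 10^-1.012 = 0.09727

F_P/F_Q ≈ 0.097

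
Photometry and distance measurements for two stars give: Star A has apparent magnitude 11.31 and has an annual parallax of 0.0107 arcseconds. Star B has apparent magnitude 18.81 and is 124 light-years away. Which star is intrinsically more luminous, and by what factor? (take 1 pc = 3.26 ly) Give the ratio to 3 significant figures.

Star A is more luminous, by a factor of 6040.

Star A: d = 1/p = 1/0.0107″ = 93.46 pc
Star A: M = m − 5 log₁₀ d + 5 = 11.31 − 5·1.9706 + 5 = 6.457
Star B: d = 124 ly / 3.26 = 38.04 pc
Star B: M = m − 5 log₁₀ d + 5 = 18.81 − 5·1.5802 + 5 = 15.909
ΔM = M_A − M_B = 6.457 − (15.909) = -9.452; smaller M is more luminous → Star A.
L ratio = 10^(0.4 |ΔM|) = 10^3.781 = 6037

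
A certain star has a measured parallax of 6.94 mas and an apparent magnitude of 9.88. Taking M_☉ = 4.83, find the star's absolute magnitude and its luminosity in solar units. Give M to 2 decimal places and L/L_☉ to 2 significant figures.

d = 1/p = 1000/6.94 mas = 144.1 pc
M = m − 5 log₁₀ d + 5 = 9.88 − 5·2.1586 + 5 = 4.087
M − M_☉ = 4.087 − 4.83 = -0.743
L/L_☉ = 10^(−0.4 × -0.743) = 1.983

M ≈ 4.09; L/L_☉ ≈ 2.0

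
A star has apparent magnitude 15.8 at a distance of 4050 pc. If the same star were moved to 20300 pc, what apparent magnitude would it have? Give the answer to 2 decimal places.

m ≈ 19.30

Flux ∝ 1/d², so Δm = 5 log₁₀(d₂/d₁) = 5 log₁₀(20300/4050) = 3.500
m₂ = m₁ + Δm = 15.8 + (3.500) = 19.300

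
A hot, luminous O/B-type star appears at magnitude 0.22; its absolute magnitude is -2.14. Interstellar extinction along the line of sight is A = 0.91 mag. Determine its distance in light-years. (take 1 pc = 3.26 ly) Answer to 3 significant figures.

d ≈ 63.6 ly

m − M = 5 log₁₀(d/10 pc) + A  ⇒  0.22 − (-2.14) − 0.91 = 5 log₁₀(d/10)
1.450 = 5 log₁₀(d/10)
log₁₀ d = (m − M − A)/5 + 1 = 1.2900
d = 10^1.2900 = 19.50 pc
= 63.56 ly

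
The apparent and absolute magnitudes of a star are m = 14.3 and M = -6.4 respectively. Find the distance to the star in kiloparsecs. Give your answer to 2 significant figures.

d ≈ 140 kpc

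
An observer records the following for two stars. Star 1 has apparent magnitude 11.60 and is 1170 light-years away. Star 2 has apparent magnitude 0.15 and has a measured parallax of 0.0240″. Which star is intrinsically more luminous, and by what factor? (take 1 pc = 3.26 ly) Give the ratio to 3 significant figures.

Star 2 is more luminous, by a factor of 512.

Star 1: d = 1170 ly / 3.26 = 358.9 pc
Star 1: M = m − 5 log₁₀ d + 5 = 11.60 − 5·2.5550 + 5 = 3.825
Star 2: d = 1/p = 1/0.0240″ = 41.67 pc
Star 2: M = m − 5 log₁₀ d + 5 = 0.15 − 5·1.6198 + 5 = -2.949
ΔM = M_1 − M_2 = 3.825 − (-2.949) = 6.774; smaller M is more luminous → Star 2.
L ratio = 10^(0.4 |ΔM|) = 10^2.710 = 512.4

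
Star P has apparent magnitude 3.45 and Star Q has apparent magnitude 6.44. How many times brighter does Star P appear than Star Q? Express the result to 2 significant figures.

16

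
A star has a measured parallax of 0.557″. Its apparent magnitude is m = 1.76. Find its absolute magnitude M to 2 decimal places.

d = 1/p = 1/0.557″ = 1.795 pc
5 log₁₀(d/10 pc) = 5 log₁₀(1.795) − 5 = -3.729
M = m − 5 log₁₀(d/10) = 1.76 + 3.729 = 5.489

M ≈ 5.49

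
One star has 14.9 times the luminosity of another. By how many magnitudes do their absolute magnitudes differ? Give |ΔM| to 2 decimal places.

Pogson: ΔM = −2.5 log₁₀(ratio) = −2.5 log₁₀(14.9) = −2.5 × 1.1732 = -2.933

|ΔM| ≈ 2.93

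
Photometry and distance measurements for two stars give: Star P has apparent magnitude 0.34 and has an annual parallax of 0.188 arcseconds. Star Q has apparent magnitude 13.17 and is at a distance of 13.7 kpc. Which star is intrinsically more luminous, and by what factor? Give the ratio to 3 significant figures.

Star Q is more luminous, by a factor of 49.0.

Star P: d = 1/p = 1/0.188″ = 5.319 pc
Star P: M = m − 5 log₁₀ d + 5 = 0.34 − 5·0.7258 + 5 = 1.711
Star Q: d = 13.7 kpc = 13700 pc
Star Q: M = m − 5 log₁₀ d + 5 = 13.17 − 5·4.1367 + 5 = -2.514
ΔM = M_P − M_Q = 1.711 − (-2.514) = 4.224; smaller M is more luminous → Star Q.
L ratio = 10^(0.4 |ΔM|) = 10^1.690 = 48.95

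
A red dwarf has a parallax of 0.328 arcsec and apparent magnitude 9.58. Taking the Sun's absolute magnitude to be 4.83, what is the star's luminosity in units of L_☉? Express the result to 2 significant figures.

d = 1/p = 1/0.328″ = 3.049 pc
M = m − 5 log₁₀ d + 5 = 9.58 − 5·0.4841 + 5 = 12.159
M − M_☉ = 12.159 − 4.83 = 7.329
L/L_☉ = 10^(−0.4 × 7.329) = 1.170×10^-3

L/L_☉ ≈ 1.2×10^-3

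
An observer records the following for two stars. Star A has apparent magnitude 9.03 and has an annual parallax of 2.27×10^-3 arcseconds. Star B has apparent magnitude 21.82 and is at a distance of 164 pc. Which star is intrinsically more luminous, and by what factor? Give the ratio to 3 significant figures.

Star A is more luminous, by a factor of 942000.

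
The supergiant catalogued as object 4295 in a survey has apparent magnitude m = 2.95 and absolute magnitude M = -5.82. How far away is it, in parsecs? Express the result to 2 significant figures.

μ = m − M = 8.770
m − M = 5 log₁₀ d − 5
log₁₀ d = (m − M)/5 + 1 = 2.7540
d = 10^2.7540 = 567.5 pc

d ≈ 570 pc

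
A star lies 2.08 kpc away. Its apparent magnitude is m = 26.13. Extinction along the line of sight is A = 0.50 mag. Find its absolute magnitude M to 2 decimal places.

d = 2.08 kpc = 2080 pc
5 log₁₀(d/10 pc) = 5 log₁₀(2080) − 5 = 11.590
M = m − 5 log₁₀(d/10) − A = 26.13 − 11.590 − 0.50 = 14.040

M ≈ 14.04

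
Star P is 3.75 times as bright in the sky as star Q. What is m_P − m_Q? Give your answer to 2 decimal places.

m_P − m_Q ≈ -1.44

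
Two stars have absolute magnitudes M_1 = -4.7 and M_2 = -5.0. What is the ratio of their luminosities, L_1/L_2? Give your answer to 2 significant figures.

ΔM = M_1 − M_2 = 0.3
L_1/L_2 = 10^(−0.4 ΔM) = 10^-0.120 = 0.7586

L_1/L_2 ≈ 0.76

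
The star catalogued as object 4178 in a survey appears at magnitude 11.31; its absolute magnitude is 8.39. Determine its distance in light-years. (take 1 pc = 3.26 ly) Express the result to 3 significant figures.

Distance modulus: m − M = 11.31 − (8.39) = 2.920
m − M = 5 log₁₀ d − 5
log₁₀ d = (m − M)/5 + 1 = 1.5840
d = 10^1.5840 = 38.37 pc
= 125.1 ly

d ≈ 125 ly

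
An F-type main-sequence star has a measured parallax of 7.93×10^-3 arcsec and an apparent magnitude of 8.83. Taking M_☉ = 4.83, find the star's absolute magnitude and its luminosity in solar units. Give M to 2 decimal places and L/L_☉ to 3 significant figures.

d = 1/p = 1/7.93×10^-3″ = 126.1 pc
M = m − 5 log₁₀ d + 5 = 8.83 − 5·2.1007 + 5 = 3.326
M − M_☉ = 3.326 − 4.83 = -1.504
L/L_☉ = 10^(−0.4 × -1.504) = 3.994

M ≈ 3.33; L/L_☉ ≈ 3.99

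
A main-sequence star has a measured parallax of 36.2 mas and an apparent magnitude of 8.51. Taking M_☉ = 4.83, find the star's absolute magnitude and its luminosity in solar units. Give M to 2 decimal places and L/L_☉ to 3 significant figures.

d = 1/p = 1000/36.2 mas = 27.62 pc
M = m − 5 log₁₀ d + 5 = 8.51 − 5·1.4413 + 5 = 6.304
M − M_☉ = 6.304 − 4.83 = 1.474
L/L_☉ = 10^(−0.4 × 1.474) = 0.2574

M ≈ 6.30; L/L_☉ ≈ 0.257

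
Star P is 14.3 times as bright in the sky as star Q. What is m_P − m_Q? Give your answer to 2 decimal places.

Pogson: Δm = −2.5 log₁₀(ratio) = −2.5 log₁₀(14.3) = −2.5 × 1.1553 = -2.888
Star P is brighter, so it has the smaller magnitude: the difference is negative.

m_P − m_Q ≈ -2.89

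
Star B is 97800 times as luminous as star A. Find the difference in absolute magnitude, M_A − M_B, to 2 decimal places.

M_A − M_B ≈ 12.48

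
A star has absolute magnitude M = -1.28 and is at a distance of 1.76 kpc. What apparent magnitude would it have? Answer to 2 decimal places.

m ≈ 9.95

d = 1.76 kpc = 1760 pc
m = M + 5 log₁₀ d − 5 = -1.28 + 5·3.2455 − 5 = 9.948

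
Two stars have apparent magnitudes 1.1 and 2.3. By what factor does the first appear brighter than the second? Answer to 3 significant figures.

3.02

Magnitude difference = -1.2
Flux ratio = 10^(−0.4 Δm) = 10^(−0.4 × -1.2) = 10^0.480 = 3.020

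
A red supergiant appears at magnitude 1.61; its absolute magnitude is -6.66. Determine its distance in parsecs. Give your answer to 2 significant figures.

μ = m − M = 8.270
m − M = 5 log₁₀ d − 5
log₁₀ d = (m − M)/5 + 1 = 2.6540
d = 10^2.6540 = 450.8 pc

d ≈ 450 pc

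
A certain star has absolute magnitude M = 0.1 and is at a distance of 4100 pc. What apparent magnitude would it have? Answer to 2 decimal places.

m ≈ 13.16

m = M + 5 log₁₀ d − 5 = 0.1 + 5·3.6128 − 5 = 13.164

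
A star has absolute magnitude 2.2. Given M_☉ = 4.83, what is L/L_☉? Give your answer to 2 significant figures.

L/L_☉ ≈ 11

M − M_☉ = 2.2 − 4.83 = -2.630
L/L_☉ = 10^(−0.4 (M − M_☉)) = 10^1.052 = 11.27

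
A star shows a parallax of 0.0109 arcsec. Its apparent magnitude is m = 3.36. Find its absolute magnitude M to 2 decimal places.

M ≈ -1.45

d = 1/p = 1/0.0109″ = 91.74 pc
5 log₁₀(d/10 pc) = 5 log₁₀(91.74) − 5 = 4.813
M = m − 5 log₁₀(d/10) = 3.36 − 4.813 = -1.453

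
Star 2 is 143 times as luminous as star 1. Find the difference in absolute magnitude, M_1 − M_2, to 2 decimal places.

M_1 − M_2 ≈ 5.39

Pogson: ΔM = −2.5 log₁₀(ratio) = −2.5 log₁₀(143) = −2.5 × 2.1553 = -5.388
Star 2 is brighter so has the smaller magnitude: M_1 − M_2 is positive.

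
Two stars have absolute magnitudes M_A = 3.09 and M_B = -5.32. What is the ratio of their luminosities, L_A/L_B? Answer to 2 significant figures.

L_A/L_B ≈ 4.3×10^-4

ΔM = M_A − M_B = 8.41
L_A/L_B = 10^(−0.4 ΔM) = 10^-3.364 = 4.325×10^-4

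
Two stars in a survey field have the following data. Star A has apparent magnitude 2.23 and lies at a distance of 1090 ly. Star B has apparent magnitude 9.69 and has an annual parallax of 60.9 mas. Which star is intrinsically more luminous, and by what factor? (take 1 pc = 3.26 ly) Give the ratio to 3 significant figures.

Star A is more luminous, by a factor of 400000.

Star A: d = 1090 ly / 3.26 = 334.4 pc
Star A: M = m − 5 log₁₀ d + 5 = 2.23 − 5·2.5242 + 5 = -5.391
Star B: p = 60.9 mas = 0.0609″ → d = 1/p = 16.42 pc
Star B: M = m − 5 log₁₀ d + 5 = 9.69 − 5·1.2154 + 5 = 8.613
ΔM = M_A − M_B = -5.391 − (8.613) = -14.004; smaller M is more luminous → Star A.
L ratio = 10^(0.4 |ΔM|) = 10^5.602 = 399600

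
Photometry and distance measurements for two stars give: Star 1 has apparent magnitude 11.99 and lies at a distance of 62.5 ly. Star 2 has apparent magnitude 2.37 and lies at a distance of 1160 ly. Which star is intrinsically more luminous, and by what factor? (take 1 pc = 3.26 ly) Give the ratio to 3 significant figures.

Star 1: d = 62.5 ly / 3.26 = 19.17 pc
Star 1: M = m − 5 log₁₀ d + 5 = 11.99 − 5·1.2827 + 5 = 10.577
Star 2: d = 1160 ly / 3.26 = 355.8 pc
Star 2: M = m − 5 log₁₀ d + 5 = 2.37 − 5·2.5512 + 5 = -5.386
ΔM = M_1 − M_2 = 10.577 − (-5.386) = 15.963; smaller M is more luminous → Star 2.
L ratio = 10^(0.4 |ΔM|) = 10^6.385 = 2.427×10^6

Star 2 is more luminous, by a factor of 2.43×10^6.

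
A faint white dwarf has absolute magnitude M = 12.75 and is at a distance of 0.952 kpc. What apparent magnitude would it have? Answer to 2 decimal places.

m ≈ 22.64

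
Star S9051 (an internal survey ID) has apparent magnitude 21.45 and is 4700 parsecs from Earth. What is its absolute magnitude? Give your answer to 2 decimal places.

M ≈ 8.09

5 log₁₀(d/10 pc) = 5 log₁₀(4700) − 5 = 13.360
M = m − 5 log₁₀(d/10) = 21.45 − 13.360 = 8.090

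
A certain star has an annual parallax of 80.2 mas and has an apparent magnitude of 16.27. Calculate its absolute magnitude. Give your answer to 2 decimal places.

p = 80.2 mas = 0.0802″ → d = 1/p = 12.47 pc
5 log₁₀(d/10 pc) = 5 log₁₀(12.47) − 5 = 0.479
M = m − 5 log₁₀(d/10) = 16.27 − 0.479 = 15.791

M ≈ 15.79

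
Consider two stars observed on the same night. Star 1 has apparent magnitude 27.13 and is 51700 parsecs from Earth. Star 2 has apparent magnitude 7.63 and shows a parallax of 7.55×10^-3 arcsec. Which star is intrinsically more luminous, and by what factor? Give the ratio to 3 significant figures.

Star 2 is more luminous, by a factor of 414.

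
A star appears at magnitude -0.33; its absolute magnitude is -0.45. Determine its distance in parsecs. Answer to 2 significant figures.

d ≈ 11 pc

Distance modulus: m − M = -0.33 − (-0.45) = 0.120
m − M = 5 log₁₀ d − 5
log₁₀ d = (m − M)/5 + 1 = 1.0240
d = 10^1.0240 = 10.57 pc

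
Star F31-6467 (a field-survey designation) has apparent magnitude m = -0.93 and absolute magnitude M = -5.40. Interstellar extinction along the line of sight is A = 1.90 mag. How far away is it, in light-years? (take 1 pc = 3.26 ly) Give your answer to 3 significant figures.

d ≈ 106 ly

m − M = 5 log₁₀(d/10 pc) + A  ⇒  -0.93 − (-5.40) − 1.90 = 5 log₁₀(d/10)
2.570 = 5 log₁₀(d/10)
log₁₀ d = (m − M − A)/5 + 1 = 1.5140
d = 10^1.5140 = 32.66 pc
= 106.5 ly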